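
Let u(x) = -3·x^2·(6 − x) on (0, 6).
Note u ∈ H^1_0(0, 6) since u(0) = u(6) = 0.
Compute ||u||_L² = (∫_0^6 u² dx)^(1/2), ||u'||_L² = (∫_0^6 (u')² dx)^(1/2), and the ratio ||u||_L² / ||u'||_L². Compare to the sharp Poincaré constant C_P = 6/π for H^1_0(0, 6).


||u||_L² / ||u'||_L² = 3*sqrt(14)/7 < C_P = 6/π.

u(x) = -3·x^2·(6 − x), so u'(x) = 9*x*(x - 4).
u(x) = -3·x^2·(6 − x) vanishes at x = 0 and x = 6, so u ∈ H^1_0(0, 6). Differentiate via the product rule and integrate the resulting polynomials term by term.
  ∫_0^6 u² dx = ∫_0^6 (9*x^6 - 108*x^5 + 324*x^4) dx. Term by term:
    ∫_0^6 9*x^6 dx = 2519424/7;  ∫_0^6 -108*x^5 dx = -839808;  ∫_0^6 324*x^4 dx = 2519424/5.
  Sum: 2519424/7 − 839808 + 2519424/5 = 839808/35.
  ∫_0^6 (u')² dx = ∫_0^6 (81*x^4 - 648*x^3 + 1296*x^2) dx. Term by term:
    ∫_0^6 81*x^4 dx = 629856/5;  ∫_0^6 -648*x^3 dx = -209952;  ∫_0^6 1296*x^2 dx = 93312.
  Sum: 629856/5 − 209952 + 93312 = 46656/5.
∫_0^6 u² dx = 839808/35, so ||u||_L² = 648*sqrt(70)/35.
∫_0^6 (u')² dx = 46656/5, so ||u'||_L² = 216*sqrt(5)/5.
Ratio ||u||_L² / ||u'||_L² = 3*sqrt(14)/7.
Sharp Poincaré constant on H^1_0(0, 6) is C_P = L/π = 6/π, achieved by sin(π/6·x).
A polynomial bump cannot attain the sharp Poincaré constant (only the first sine eigenfunction does), so the ratio is strictly less than C_P, consistent with ||u||_L² ≤ C_P ||u'||_L².


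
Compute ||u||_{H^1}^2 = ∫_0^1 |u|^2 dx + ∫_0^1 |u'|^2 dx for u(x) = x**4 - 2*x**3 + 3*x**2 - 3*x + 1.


||u||_{H^1}^2 = 701/315

The H^1 norm (squared) on an interval (0, L) is
  ||u||_{H^1}^2 = ∫_0^L u(x)^2 dx + ∫_0^L u'(x)^2 dx.
Compute u'(x) = 4*x**3 - 6*x**2 + 6*x - 3.
Then u(x)^2 = x**8 - 4*x**7 + 10*x**6 - 18*x**5 + 23*x**4 - 22*x**3 + 15*x**2 - 6*x + 1 and u'(x)^2 = 16*x**6 - 48*x**5 + 84*x**4 - 96*x**3 + 72*x**2 - 36*x + 9.
Integrate each monomial from 0 to 1 using ∫_0^1 c·x^n dx = c·1^(n+1)/(n+1):
  ∫_0^1 u(x)^2 dx = ∫_0^1 (x^8 - 4*x^7 + 10*x^6 - 18*x^5 + 23*x^4 - 22*x^3 + 15*x^2 - 6*x + 1) dx. Term by term:
    ∫_0^1 x^8 dx = 1/9;  ∫_0^1 -4*x^7 dx = -1/2;  ∫_0^1 10*x^6 dx = 10/7;
    ∫_0^1 -18*x^5 dx = -3;  ∫_0^1 23*x^4 dx = 23/5;  ∫_0^1 -22*x^3 dx = -11/2;
    ∫_0^1 15*x^2 dx = 5;  ∫_0^1 -6*x dx = -3;  ∫_0^1 1 dx = 1.
  Sum: 1/9 − 1/2 + 10/7 − 3 + 23/5 − 11/2 + 5 − 3 + 1 = 44/315.
  ∫_0^1 u'(x)^2 dx = ∫_0^1 (16*x^6 - 48*x^5 + 84*x^4 - 96*x^3 + 72*x^2 - 36*x + 9) dx. Term by term:
    ∫_0^1 16*x^6 dx = 16/7;  ∫_0^1 -48*x^5 dx = -8;  ∫_0^1 84*x^4 dx = 84/5;
    ∫_0^1 -96*x^3 dx = -24;  ∫_0^1 72*x^2 dx = 24;  ∫_0^1 -36*x dx = -18;
    ∫_0^1 9 dx = 9.
  Sum: 16/7 − 8 + 84/5 − 24 + 24 − 18 + 9 = 73/35.
Adding: ||u||_{H^1}^2 = 44/315 + 73/35 = 701/315.


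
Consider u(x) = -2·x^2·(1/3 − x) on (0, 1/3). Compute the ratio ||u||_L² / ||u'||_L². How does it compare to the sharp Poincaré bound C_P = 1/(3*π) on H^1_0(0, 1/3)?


||u||_L² / ||u'||_L² = sqrt(14)/42 < C_P = 1/(3*π).

u(x) = -2·x^2·(1/3 − x), so u'(x) = 2*x*(9*x - 2)/3.
u(x) = -2·x^2·(1/3 − x) vanishes at x = 0 and x = 1/3, so u ∈ H^1_0(0, 1/3). Differentiate via the product rule and integrate the resulting polynomials term by term.
  ∫_0^1/3 u² dx = ∫_0^1/3 (4*x^6 - 8*x^5/3 + 4*x^4/9) dx. Term by term:
    ∫_0^1/3 4*x^6 dx = 4/15309;  ∫_0^1/3 -8*x^5/3 dx = -4/6561;  ∫_0^1/3 4*x^4/9 dx = 4/10935.
  Sum: 4/15309 − 4/6561 + 4/10935 = 4/229635.
  ∫_0^1/3 (u')² dx = ∫_0^1/3 (36*x^4 - 16*x^3 + 16*x^2/9) dx. Term by term:
    ∫_0^1/3 36*x^4 dx = 4/135;  ∫_0^1/3 -16*x^3 dx = -4/81;  ∫_0^1/3 16*x^2/9 dx = 16/729.
  Sum: 4/135 − 4/81 + 16/729 = 8/3645.
∫_0^1/3 u² dx = 4/229635, so ||u||_L² = 2*sqrt(35)/2835.
∫_0^1/3 (u')² dx = 8/3645, so ||u'||_L² = 2*sqrt(10)/135.
Ratio ||u||_L² / ||u'||_L² = sqrt(14)/42.
Sharp Poincaré constant on H^1_0(0, 1/3) is C_P = L/π = 1/(3*π), achieved by sin(3*π·x).
A polynomial bump cannot attain the sharp Poincaré constant (only the first sine eigenfunction does), so the ratio is strictly less than C_P, consistent with ||u||_L² ≤ C_P ||u'||_L².


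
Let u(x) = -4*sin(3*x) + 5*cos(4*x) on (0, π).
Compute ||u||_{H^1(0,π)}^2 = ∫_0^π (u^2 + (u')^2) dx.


||u||_{H^1(0,π)}^2 = 4080/7 + 585*π/2

u'(x) = -20*sin(4*x) - 12*cos(3*x).
Expand u² and (u')² and integrate term by term on (0, π), using: for integers n ≥ 1, ∫_0^π sin²(nx) dx = ∫_0^π cos²(nx) dx = π/2; for n ≠ n', ∫_0^π sin(nx)sin(n'x) dx = ∫_0^π cos(nx)cos(n'x) dx = 0; and by product-to-sum, ∫_0^π sin(nx)cos(n'x) dx = ½∫_0^π [sin((n+n')x) + sin((n−n')x)] dx, which is 0 when n+n' is even and 2n/(n²−n'²) when n+n' is odd (it need not vanish on (0, π)).
  u² squared terms: (-4)²·∫sin(3x)² dx = 16·π/2 = 8*π;  (5)²·∫cos(4x)² dx = 25·π/2 = 25*π/2.
  u² cross terms: 2·(-4)·(5)·∫sin(3x)·cos(4x) dx = -40·(-6/7) = 240/7.
  So ∫_0^π u² dx = 8*π + 25*π/2 + 240/7 = 240/7 + 41*π/2.
  (u')² squared terms: (-20)²·∫sin(4x)² dx = 400·π/2 = 200*π;  (-12)²·∫cos(3x)² dx = 144·π/2 = 72*π.
  (u')² cross terms: 2·(-20)·(-12)·∫sin(4x)·cos(3x) dx = 480·(8/7) = 3840/7.
  So ∫_0^π (u')² dx = 200*π + 72*π + 3840/7 = 3840/7 + 272*π.
||u||_{H^1}^2 = (240/7 + 41*π/2) + (3840/7 + 272*π) = 4080/7 + 585*π/2.


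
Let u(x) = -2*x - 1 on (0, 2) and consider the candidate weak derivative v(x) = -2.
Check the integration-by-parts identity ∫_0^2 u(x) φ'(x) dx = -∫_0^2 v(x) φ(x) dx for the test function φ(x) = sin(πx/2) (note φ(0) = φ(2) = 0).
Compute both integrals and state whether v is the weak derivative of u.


LHS = 8/π, RHS = 8/π. Yes, v = u' weakly.

u(x) = -2*x - 1, classical derivative u'(x) = -2.
φ(x) = sin(πx/2), so φ'(x) = π*cos(π*x/2)/2.
Note φ(0) = φ(2) = 0, so the boundary term u·φ vanishes.
LHS = ∫_0^2 u(x) φ'(x) dx = ∫_0^2 (-π*x*cos(π*x/2) - π*cos(π*x/2)/2) dx. Term by term:
  ∫_0^2 -π*cos(π*x/2)/2 dx = 0;  ∫_0^2 -π*x*cos(π*x/2) dx = 8/π.
Sum: 0 + 8/π = 8/π.
So LHS = 8/π.
∫_0^2 v(x) φ(x) dx = ∫_0^2 (-2*sin(π*x/2)) dx. Term by term:
  ∫_0^2 -2*sin(π*x/2) dx = -8/π.
So RHS = -∫_0^2 v(x) φ(x) dx = 8/π.
LHS = RHS, so the identity holds for this test φ.
Moreover u is smooth here and v(x) = u'(x) = -2 pointwise, so the identity holds for every test function. Hence v is the weak derivative of u.


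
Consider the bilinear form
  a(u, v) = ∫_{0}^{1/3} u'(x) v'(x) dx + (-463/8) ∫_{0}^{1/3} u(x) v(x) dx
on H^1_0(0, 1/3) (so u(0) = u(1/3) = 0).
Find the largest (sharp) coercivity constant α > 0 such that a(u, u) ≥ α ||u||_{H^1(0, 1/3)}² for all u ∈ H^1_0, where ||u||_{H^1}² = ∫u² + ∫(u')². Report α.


α = (-463 + 72*π^2)/(8*(1 + 9*π^2))

Coercivity of a(·,·) on H^1_0(0, 1/3) means a(u, u) ≥ α ||u||_{H^1}² for every u ∈ H^1_0.
The interval has length L = 1/3, and Poincaré/coercivity depend only on L. Here a(u, u) = ∫(u')² + (-463/8)·∫u².
Here c = -463/8 < 0 with |c| < (π/L)² = 9*π^2, so coercivity still holds. The condition a(u,u) ≥ α||u||_{H^1}² reads (1−α)∫(u')² ≥ (α−c)∫u². Any admissible α is ≤ 1 (rapidly oscillating u have ∫u²/∫(u')² → 0), and α = 1 would force 0 ≥ (1−c)∫u², impossible since c < 1; so 1−α > 0. By the sharp Poincaré inequality on H^1_0 of an interval of length L, ∫(u')² ≥ (π/L)²∫u² with equality for the first sine mode sin(π(x−x₀)/L) (x₀ the left endpoint), so the inequality holds for all u iff (1−α)(π/L)² ≥ α − c, i.e. α ≤ ((π/L)² + c)/((π/L)² + 1) = (1 + c(L/π)²)/(1 + (L/π)²). (Direct route, valid since c ≤ 0: Poincaré gives c∫u² ≥ c(L/π)²∫(u')², so a(u,u) ≥ (1 + c(L/π)²)∫(u')², while ||u||_{H^1}² ≤ (1 + (L/π)²)∫(u')²; dividing yields the same α.) With (π/L)² = 9*π^2 and c = -463/8, the largest admissible constant is α = ((π/L)² + c)/((π/L)² + 1).
Simplifying, α = (-463 + 72*π^2)/(8*(1 + 9*π^2)).


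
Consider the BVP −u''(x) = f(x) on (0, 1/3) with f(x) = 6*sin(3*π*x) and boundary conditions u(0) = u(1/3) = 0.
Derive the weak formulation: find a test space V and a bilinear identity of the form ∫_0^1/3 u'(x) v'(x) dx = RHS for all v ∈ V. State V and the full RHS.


V = H^1_0(0, 1/3) (so v(0) = v(1/3) = 0); weak form: ∫_0^1/3 u'v' dx = ∫_0^1/3 (6*sin(3*π*x)) v dx for all v ∈ V.

Multiply both sides by a test function v and integrate from 0 to 1/3:
  ∫_0^1/3 −u''(x) v(x) dx = ∫_0^1/3 f(x) v(x) dx.
Integrate the LHS by parts once:
  ∫_0^1/3 −u'' v dx = −[u'(x) v(x)]_0^1/3 + ∫_0^1/3 u'(x) v'(x) dx.
Thus ∫_0^1/3 u'(x) v'(x) dx = ∫_0^1/3 f(x) v(x) dx + [u'(x) v(x)]_0^1/3.
Choose V so that boundary terms are either known or forced to vanish.
u is Dirichlet: u(0) = u(1/3) = 0. Let V = H^1_0(0, 1/3); then v(0) = v(1/3) = 0, and [u' v]_0^1/3 = 0.
Weak formulation: find u (satisfying any essential BC) such that ∫_0^1/3 u'(x) v'(x) dx = ∫_0^1/3 f v dx for all v ∈ V.
Substituting f(x) = 6*sin(3*π*x), the right-hand side is ∫_0^1/3 (6*sin(3*π*x)) v dx.


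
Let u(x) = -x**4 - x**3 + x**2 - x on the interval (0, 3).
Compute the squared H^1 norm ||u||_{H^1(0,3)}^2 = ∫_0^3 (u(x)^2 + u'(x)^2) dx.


||u||_{H^1}^2 = 1567689/140

The H^1 norm (squared) on an interval (0, L) is
  ||u||_{H^1}^2 = ∫_0^L u(x)^2 dx + ∫_0^L u'(x)^2 dx.
Compute u'(x) = -4*x**3 - 3*x**2 + 2*x - 1.
Then u(x)^2 = x**8 + 2*x**7 - x**6 + 3*x**4 - 2*x**3 + x**2 and u'(x)^2 = 16*x**6 + 24*x**5 - 7*x**4 - 4*x**3 + 10*x**2 - 4*x + 1.
Integrate each monomial from 0 to 3 using ∫_0^3 c·x^n dx = c·3^(n+1)/(n+1):
  ∫_0^3 u(x)^2 dx = ∫_0^3 (x^8 + 2*x^7 - x^6 + 3*x^4 - 2*x^3 + x^2) dx. Term by term:
    ∫_0^3 x^8 dx = 2187;  ∫_0^3 2*x^7 dx = 6561/4;  ∫_0^3 -x^6 dx = -2187/7;
    ∫_0^3 3*x^4 dx = 729/5;  ∫_0^3 -2*x^3 dx = -81/2;  ∫_0^3 x^2 dx = 9.
  Sum: 2187 + 6561/4 − 2187/7 + 729/5 − 81/2 + 9 = 508077/140.
  ∫_0^3 u'(x)^2 dx = ∫_0^3 (16*x^6 + 24*x^5 - 7*x^4 - 4*x^3 + 10*x^2 - 4*x + 1) dx. Term by term:
    ∫_0^3 16*x^6 dx = 34992/7;  ∫_0^3 24*x^5 dx = 2916;  ∫_0^3 -7*x^4 dx = -1701/5;
    ∫_0^3 -4*x^3 dx = -81;  ∫_0^3 10*x^2 dx = 90;  ∫_0^3 -4*x dx = -18;
    ∫_0^3 1 dx = 3.
  Sum: 34992/7 + 2916 − 1701/5 − 81 + 90 − 18 + 3 = 264903/35.
Adding: ||u||_{H^1}^2 = 508077/140 + 264903/35 = 1567689/140.


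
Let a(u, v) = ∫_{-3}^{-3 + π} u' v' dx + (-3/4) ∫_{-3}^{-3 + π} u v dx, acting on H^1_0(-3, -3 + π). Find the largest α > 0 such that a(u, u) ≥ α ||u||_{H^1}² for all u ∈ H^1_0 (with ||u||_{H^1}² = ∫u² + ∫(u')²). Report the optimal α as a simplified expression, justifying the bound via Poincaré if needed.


α = 1/8

Coercivity of a(·,·) on H^1_0(-3, -3 + π) means a(u, u) ≥ α ||u||_{H^1}² for every u ∈ H^1_0.
The interval has length L = π, and Poincaré/coercivity depend only on L. Here a(u, u) = ∫(u')² + (-3/4)·∫u².
Here c = -3/4 < 0 with |c| < (π/L)² = 1, so coercivity still holds. The condition a(u,u) ≥ α||u||_{H^1}² reads (1−α)∫(u')² ≥ (α−c)∫u². Any admissible α is ≤ 1 (rapidly oscillating u have ∫u²/∫(u')² → 0), and α = 1 would force 0 ≥ (1−c)∫u², impossible since c < 1; so 1−α > 0. By the sharp Poincaré inequality on H^1_0 of an interval of length L, ∫(u')² ≥ (π/L)²∫u² with equality for the first sine mode sin(π(x−x₀)/L) (x₀ the left endpoint), so the inequality holds for all u iff (1−α)(π/L)² ≥ α − c, i.e. α ≤ ((π/L)² + c)/((π/L)² + 1) = (1 + c(L/π)²)/(1 + (L/π)²). (Direct route, valid since c ≤ 0: Poincaré gives c∫u² ≥ c(L/π)²∫(u')², so a(u,u) ≥ (1 + c(L/π)²)∫(u')², while ||u||_{H^1}² ≤ (1 + (L/π)²)∫(u')²; dividing yields the same α.) With (π/L)² = 1 and c = -3/4, the largest admissible constant is α = ((π/L)² + c)/((π/L)² + 1).
Simplifying, α = 1/8.


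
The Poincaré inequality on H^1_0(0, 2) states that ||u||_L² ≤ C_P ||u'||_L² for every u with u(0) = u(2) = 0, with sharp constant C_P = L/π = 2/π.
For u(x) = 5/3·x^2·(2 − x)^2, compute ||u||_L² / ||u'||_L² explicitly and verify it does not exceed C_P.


||u||_L² / ||u'||_L² = sqrt(3)/3 < C_P = 2/π.

u(x) = 5/3·x^2·(2 − x)^2, so u'(x) = 20*x*(x - 2)*(x - 1)/3.
u(x) = 5/3·x^2·(2 − x)^2 vanishes at x = 0 and x = 2, so u ∈ H^1_0(0, 2). Differentiate via the product rule and integrate the resulting polynomials term by term.
  ∫_0^2 u² dx = ∫_0^2 (25*x^8/9 - 200*x^7/9 + 200*x^6/3 - 800*x^5/9 + 400*x^4/9) dx. Term by term:
    ∫_0^2 25*x^8/9 dx = 12800/81;  ∫_0^2 -200*x^7/9 dx = -6400/9;  ∫_0^2 200*x^6/3 dx = 25600/21;
    ∫_0^2 -800*x^5/9 dx = -25600/27;  ∫_0^2 400*x^4/9 dx = 2560/9.
  Sum: 12800/81 − 6400/9 + 25600/21 − 25600/27 + 2560/9 = 1280/567.
  ∫_0^2 (u')² dx = ∫_0^2 (400*x^6/9 - 800*x^5/3 + 5200*x^4/9 - 1600*x^3/3 + 1600*x^2/9) dx. Term by term:
    ∫_0^2 400*x^6/9 dx = 51200/63;  ∫_0^2 -800*x^5/3 dx = -25600/9;  ∫_0^2 5200*x^4/9 dx = 33280/9;
    ∫_0^2 -1600*x^3/3 dx = -6400/3;  ∫_0^2 1600*x^2/9 dx = 12800/27.
  Sum: 51200/63 − 25600/9 + 33280/9 − 6400/3 + 12800/27 = 1280/189.
∫_0^2 u² dx = 1280/567, so ||u||_L² = 16*sqrt(35)/63.
∫_0^2 (u')² dx = 1280/189, so ||u'||_L² = 16*sqrt(105)/63.
Ratio ||u||_L² / ||u'||_L² = sqrt(3)/3.
Sharp Poincaré constant on H^1_0(0, 2) is C_P = L/π = 2/π, achieved by sin(π/2·x).
A polynomial bump cannot attain the sharp Poincaré constant (only the first sine eigenfunction does), so the ratio is strictly less than C_P, consistent with ||u||_L² ≤ C_P ||u'||_L².


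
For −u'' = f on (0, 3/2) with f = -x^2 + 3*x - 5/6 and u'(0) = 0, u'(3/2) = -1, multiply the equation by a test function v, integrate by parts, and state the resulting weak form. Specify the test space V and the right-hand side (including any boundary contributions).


V = H^1(0, 3/2) (v unrestricted at boundary; u is determined up to an additive constant); weak form: ∫_0^3/2 u'v' dx = ∫_0^3/2 (-x^2 + 3*x - 5/6) v dx − v(3/2) for all v ∈ V.

Multiply both sides by a test function v and integrate from 0 to 3/2:
  ∫_0^3/2 −u''(x) v(x) dx = ∫_0^3/2 f(x) v(x) dx.
Integrate the LHS by parts once:
  ∫_0^3/2 −u'' v dx = −[u'(x) v(x)]_0^3/2 + ∫_0^3/2 u'(x) v'(x) dx.
Thus ∫_0^3/2 u'(x) v'(x) dx = ∫_0^3/2 f(x) v(x) dx + [u'(x) v(x)]_0^3/2.
Choose V so that boundary terms are either known or forced to vanish.
u has inhomogeneous Neumann u'(0) = 0, u'(3/2) = -1. [u' v]_0^3/2 = (-1)·v(3/2) − (0)·v(0) = − v(3/2). Take V = H^1(0, 3/2); boundary term becomes part of RHS.
Weak formulation: find u (satisfying any essential BC) such that ∫_0^3/2 u'(x) v'(x) dx = ∫_0^3/2 f v dx − v(3/2) for all v ∈ V (Neumann data are natural BCs: they enter the RHS as boundary terms).
Substituting f(x) = -x^2 + 3*x - 5/6, the right-hand side is ∫_0^3/2 (-x^2 + 3*x - 5/6) v dx − v(3/2).
Compatibility check (pure Neumann): taking v ≡ 1 ∈ V gives 0 = ∫_0^3/2 f dx + (-1) − (0), i.e. ∫_0^3/2 f dx must equal u'(0) − u'(3/2) = 1. Indeed ∫_0^3/2 (-x^2 + 3*x - 5/6) dx = 1, so the data are compatible. The solution is then unique only up to an additive constant (fix it e.g. by requiring ∫_0^3/2 u dx = 0).


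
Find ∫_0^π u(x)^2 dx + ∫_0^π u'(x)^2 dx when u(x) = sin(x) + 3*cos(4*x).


||u||_{H^1(0,π)}^2 = -68/5 + 155*π/2

u'(x) = -12*sin(4*x) + cos(x).
Expand u² and (u')² and integrate term by term on (0, π), using: for integers n ≥ 1, ∫_0^π sin²(nx) dx = ∫_0^π cos²(nx) dx = π/2; for n ≠ n', ∫_0^π sin(nx)sin(n'x) dx = ∫_0^π cos(nx)cos(n'x) dx = 0; and by product-to-sum, ∫_0^π sin(nx)cos(n'x) dx = ½∫_0^π [sin((n+n')x) + sin((n−n')x)] dx, which is 0 when n+n' is even and 2n/(n²−n'²) when n+n' is odd (it need not vanish on (0, π)).
  u² squared terms: (3)²·∫cos(4x)² dx = 9·π/2 = 9*π/2;  (1)²·∫sin(x)² dx = 1·π/2 = π/2.
  u² cross terms: 2·(3)·(1)·∫cos(4x)·sin(x) dx = 6·(-2/15) = -4/5.
  So ∫_0^π u² dx = 9*π/2 + π/2 − 4/5 = -4/5 + 5*π.
  (u')² squared terms: (-12)²·∫sin(4x)² dx = 144·π/2 = 72*π;  (1)²·∫cos(x)² dx = 1·π/2 = π/2.
  (u')² cross terms: 2·(-12)·(1)·∫sin(4x)·cos(x) dx = -24·(8/15) = -64/5.
  So ∫_0^π (u')² dx = 72*π + π/2 − 64/5 = -64/5 + 145*π/2.
||u||_{H^1}^2 = (-4/5 + 5*π) + (-64/5 + 145*π/2) = -68/5 + 155*π/2.


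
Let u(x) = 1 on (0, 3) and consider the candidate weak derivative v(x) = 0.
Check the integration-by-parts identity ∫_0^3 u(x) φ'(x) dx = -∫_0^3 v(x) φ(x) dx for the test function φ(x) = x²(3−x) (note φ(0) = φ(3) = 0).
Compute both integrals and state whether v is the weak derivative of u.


LHS = 0, RHS = 0. Yes, v = u' weakly.

u(x) = 1, classical derivative u'(x) = 0.
φ(x) = x²(3−x), so φ'(x) = 3*x*(2 - x).
Note φ(0) = φ(3) = 0, so the boundary term u·φ vanishes.
LHS = ∫_0^3 u(x) φ'(x) dx = ∫_0^3 (-3*x^2 + 6*x) dx. Term by term:
  ∫_0^3 -3*x^2 dx = -27;  ∫_0^3 6*x dx = 27.
Sum: -27 + 27 = 0.
So LHS = 0.
∫_0^3 v(x) φ(x) dx = ∫_0^3 (0) dx. Term by term:
  ∫_0^3 0 dx = 0.
So RHS = -∫_0^3 v(x) φ(x) dx = 0.
LHS = RHS, so the identity holds for this test φ.
Moreover u is smooth here and v(x) = u'(x) = 0 pointwise, so the identity holds for every test function. Hence v is the weak derivative of u.


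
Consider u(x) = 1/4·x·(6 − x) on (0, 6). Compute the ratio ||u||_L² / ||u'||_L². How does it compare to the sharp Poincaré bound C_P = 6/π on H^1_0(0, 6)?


||u||_L² / ||u'||_L² = 3*sqrt(10)/5 < C_P = 6/π.

u(x) = 1/4·x·(6 − x), so u'(x) = 3/2 - x/2.
u(x) = 1/4·x·(6 − x) vanishes at x = 0 and x = 6, so u ∈ H^1_0(0, 6). Differentiate via the product rule and integrate the resulting polynomials term by term.
  ∫_0^6 u² dx = ∫_0^6 (x^4/16 - 3*x^3/4 + 9*x^2/4) dx. Term by term:
    ∫_0^6 x^4/16 dx = 486/5;  ∫_0^6 -3*x^3/4 dx = -243;  ∫_0^6 9*x^2/4 dx = 162.
  Sum: 486/5 − 243 + 162 = 81/5.
  ∫_0^6 (u')² dx = ∫_0^6 (x^2/4 - 3*x/2 + 9/4) dx. Term by term:
    ∫_0^6 x^2/4 dx = 18;  ∫_0^6 -3*x/2 dx = -27;  ∫_0^6 9/4 dx = 27/2.
  Sum: 18 − 27 + 27/2 = 9/2.
∫_0^6 u² dx = 81/5, so ||u||_L² = 9*sqrt(5)/5.
∫_0^6 (u')² dx = 9/2, so ||u'||_L² = 3*sqrt(2)/2.
Ratio ||u||_L² / ||u'||_L² = 3*sqrt(10)/5.
Sharp Poincaré constant on H^1_0(0, 6) is C_P = L/π = 6/π, achieved by sin(π/6·x).
A polynomial bump cannot attain the sharp Poincaré constant (only the first sine eigenfunction does), so the ratio is strictly less than C_P, consistent with ||u||_L² ≤ C_P ||u'||_L².


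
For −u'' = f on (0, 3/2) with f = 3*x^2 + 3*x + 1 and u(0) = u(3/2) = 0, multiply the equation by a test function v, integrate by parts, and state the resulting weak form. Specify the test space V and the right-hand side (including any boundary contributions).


V = H^1_0(0, 3/2) (so v(0) = v(3/2) = 0); weak form: ∫_0^3/2 u'v' dx = ∫_0^3/2 (3*x^2 + 3*x + 1) v dx for all v ∈ V.

Multiply both sides by a test function v and integrate from 0 to 3/2:
  ∫_0^3/2 −u''(x) v(x) dx = ∫_0^3/2 f(x) v(x) dx.
Integrate the LHS by parts once:
  ∫_0^3/2 −u'' v dx = −[u'(x) v(x)]_0^3/2 + ∫_0^3/2 u'(x) v'(x) dx.
Thus ∫_0^3/2 u'(x) v'(x) dx = ∫_0^3/2 f(x) v(x) dx + [u'(x) v(x)]_0^3/2.
Choose V so that boundary terms are either known or forced to vanish.
u is Dirichlet: u(0) = u(3/2) = 0. Let V = H^1_0(0, 3/2); then v(0) = v(3/2) = 0, and [u' v]_0^3/2 = 0.
Weak formulation: find u (satisfying any essential BC) such that ∫_0^3/2 u'(x) v'(x) dx = ∫_0^3/2 f v dx for all v ∈ V.
Substituting f(x) = 3*x^2 + 3*x + 1, the right-hand side is ∫_0^3/2 (3*x^2 + 3*x + 1) v dx.


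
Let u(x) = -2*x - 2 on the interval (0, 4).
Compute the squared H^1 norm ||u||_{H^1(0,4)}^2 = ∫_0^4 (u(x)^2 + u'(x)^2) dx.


||u||_{H^1}^2 = 544/3

The H^1 norm (squared) on an interval (0, L) is
  ||u||_{H^1}^2 = ∫_0^L u(x)^2 dx + ∫_0^L u'(x)^2 dx.
Compute u'(x) = -2.
Then u(x)^2 = 4*x**2 + 8*x + 4 and u'(x)^2 = 4.
Integrate each monomial from 0 to 4 using ∫_0^4 c·x^n dx = c·4^(n+1)/(n+1):
  ∫_0^4 u(x)^2 dx = ∫_0^4 (4*x^2 + 8*x + 4) dx. Term by term:
    ∫_0^4 4*x^2 dx = 256/3;  ∫_0^4 8*x dx = 64;  ∫_0^4 4 dx = 16.
  Sum: 256/3 + 64 + 16 = 496/3.
  ∫_0^4 u'(x)^2 dx = ∫_0^4 (4) dx. Term by term:
    ∫_0^4 4 dx = 16.
Adding: ||u||_{H^1}^2 = 496/3 + 16 = 544/3.


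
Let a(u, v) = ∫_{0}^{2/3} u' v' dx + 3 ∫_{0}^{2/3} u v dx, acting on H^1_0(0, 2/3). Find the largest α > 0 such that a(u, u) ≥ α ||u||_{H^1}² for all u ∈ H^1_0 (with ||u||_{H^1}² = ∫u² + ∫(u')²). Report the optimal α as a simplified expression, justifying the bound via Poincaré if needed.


α = 1

Coercivity of a(·,·) on H^1_0(0, 2/3) means a(u, u) ≥ α ||u||_{H^1}² for every u ∈ H^1_0.
The interval has length L = 2/3, and Poincaré/coercivity depend only on L. Here a(u, u) = ∫(u')² + (3)·∫u².
Here c = 3 ≥ 1, so a(u,u) = ∫(u')² + c∫u² ≥ ∫(u')² + ∫u² = ||u||_{H^1}², i.e. α = 1 works. No larger α is possible: a(u,u) ≥ α||u||_{H^1}² means (1−α)∫(u')² ≥ (α−c)∫u², and for the modes u_n = sin(nπ(x−x₀)/L) (x₀ the left endpoint) one has ∫u_n²/∫(u_n')² = (L/(nπ))² → 0, so a(u_n,u_n)/||u_n||_{H^1}² → 1. Hence the optimal constant is α = 1.
Therefore α = 1.


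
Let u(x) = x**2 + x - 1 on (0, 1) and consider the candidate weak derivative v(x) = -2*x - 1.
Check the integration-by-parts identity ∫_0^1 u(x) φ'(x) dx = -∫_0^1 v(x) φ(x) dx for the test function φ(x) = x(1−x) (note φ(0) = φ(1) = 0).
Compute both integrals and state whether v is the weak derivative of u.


LHS = -1/3, RHS = 1/3. No, v is not the weak derivative of u.

u(x) = x**2 + x - 1, classical derivative u'(x) = 2*x + 1.
φ(x) = x(1−x), so φ'(x) = 1 - 2*x.
Note φ(0) = φ(1) = 0, so the boundary term u·φ vanishes.
LHS = ∫_0^1 u(x) φ'(x) dx = ∫_0^1 (-2*x^3 - x^2 + 3*x - 1) dx. Term by term:
  ∫_0^1 -2*x^3 dx = -1/2;  ∫_0^1 -x^2 dx = -1/3;  ∫_0^1 3*x dx = 3/2;
  ∫_0^1 -1 dx = -1.
Sum: -1/2 − 1/3 + 3/2 − 1 = -1/3.
So LHS = -1/3.
∫_0^1 v(x) φ(x) dx = ∫_0^1 (2*x^3 - x^2 - x) dx. Term by term:
  ∫_0^1 2*x^3 dx = 1/2;  ∫_0^1 -x^2 dx = -1/3;  ∫_0^1 -x dx = -1/2.
Sum: 1/2 − 1/3 − 1/2 = -1/3.
So RHS = -∫_0^1 v(x) φ(x) dx = 1/3.
LHS − RHS = -2/3 ≠ 0, so the identity fails.
(For a valid weak derivative the identity must hold for EVERY test function, in particular this one. The failure shows v is NOT the weak derivative of u.)
Correct weak derivative would be u'(x) = 2*x + 1.


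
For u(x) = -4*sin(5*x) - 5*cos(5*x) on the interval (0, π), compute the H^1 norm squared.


||u||_{H^1(0,π)}^2 = 533*π

u'(x) = 25*sin(5*x) - 20*cos(5*x).
Expand u² and (u')² and integrate term by term on (0, π), using: for integers n ≥ 1, ∫_0^π sin²(nx) dx = ∫_0^π cos²(nx) dx = π/2; for n ≠ n', ∫_0^π sin(nx)sin(n'x) dx = ∫_0^π cos(nx)cos(n'x) dx = 0; and by product-to-sum, ∫_0^π sin(nx)cos(n'x) dx = ½∫_0^π [sin((n+n')x) + sin((n−n')x)] dx, which is 0 when n+n' is even and 2n/(n²−n'²) when n+n' is odd (it need not vanish on (0, π)).
  u² squared terms: (-5)²·∫cos(5x)² dx = 25·π/2 = 25*π/2;  (-4)²·∫sin(5x)² dx = 16·π/2 = 8*π.
  u² cross terms: 2·(-5)·(-4)·∫cos(5x)·sin(5x) dx = 40·(0) = 0.
  So ∫_0^π u² dx = 25*π/2 + 8*π + 0 = 41*π/2.
  (u')² squared terms: (-20)²·∫cos(5x)² dx = 400·π/2 = 200*π;  (25)²·∫sin(5x)² dx = 625·π/2 = 625*π/2.
  (u')² cross terms: 2·(-20)·(25)·∫cos(5x)·sin(5x) dx = -1000·(0) = 0.
  So ∫_0^π (u')² dx = 200*π + 625*π/2 + 0 = 1025*π/2.
||u||_{H^1}^2 = (41*π/2) + (1025*π/2) = 533*π.


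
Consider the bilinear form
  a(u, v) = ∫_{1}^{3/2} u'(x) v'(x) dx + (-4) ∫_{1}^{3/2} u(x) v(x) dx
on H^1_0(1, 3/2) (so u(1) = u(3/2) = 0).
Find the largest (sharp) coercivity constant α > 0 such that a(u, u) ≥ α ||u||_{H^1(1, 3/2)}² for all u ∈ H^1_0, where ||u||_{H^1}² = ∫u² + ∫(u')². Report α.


α = 4*(-1 + π^2)/(1 + 4*π^2)

Coercivity of a(·,·) on H^1_0(1, 3/2) means a(u, u) ≥ α ||u||_{H^1}² for every u ∈ H^1_0.
The interval has length L = 1/2, and Poincaré/coercivity depend only on L. Here a(u, u) = ∫(u')² + (-4)·∫u².
Here c = -4 < 0 with |c| < (π/L)² = 4*π^2, so coercivity still holds. The condition a(u,u) ≥ α||u||_{H^1}² reads (1−α)∫(u')² ≥ (α−c)∫u². Any admissible α is ≤ 1 (rapidly oscillating u have ∫u²/∫(u')² → 0), and α = 1 would force 0 ≥ (1−c)∫u², impossible since c < 1; so 1−α > 0. By the sharp Poincaré inequality on H^1_0 of an interval of length L, ∫(u')² ≥ (π/L)²∫u² with equality for the first sine mode sin(π(x−x₀)/L) (x₀ the left endpoint), so the inequality holds for all u iff (1−α)(π/L)² ≥ α − c, i.e. α ≤ ((π/L)² + c)/((π/L)² + 1) = (1 + c(L/π)²)/(1 + (L/π)²). (Direct route, valid since c ≤ 0: Poincaré gives c∫u² ≥ c(L/π)²∫(u')², so a(u,u) ≥ (1 + c(L/π)²)∫(u')², while ||u||_{H^1}² ≤ (1 + (L/π)²)∫(u')²; dividing yields the same α.) With (π/L)² = 4*π^2 and c = -4, the largest admissible constant is α = ((π/L)² + c)/((π/L)² + 1).
Simplifying, α = 4*(-1 + π^2)/(1 + 4*π^2).


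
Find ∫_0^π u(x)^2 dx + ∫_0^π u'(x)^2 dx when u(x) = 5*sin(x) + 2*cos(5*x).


||u||_{H^1(0,π)}^2 = 77*π

u'(x) = -10*sin(5*x) + 5*cos(x).
Expand u² and (u')² and integrate term by term on (0, π), using: for integers n ≥ 1, ∫_0^π sin²(nx) dx = ∫_0^π cos²(nx) dx = π/2; for n ≠ n', ∫_0^π sin(nx)sin(n'x) dx = ∫_0^π cos(nx)cos(n'x) dx = 0; and by product-to-sum, ∫_0^π sin(nx)cos(n'x) dx = ½∫_0^π [sin((n+n')x) + sin((n−n')x)] dx, which is 0 when n+n' is even and 2n/(n²−n'²) when n+n' is odd (it need not vanish on (0, π)).
  u² squared terms: (2)²·∫cos(5x)² dx = 4·π/2 = 2*π;  (5)²·∫sin(x)² dx = 25·π/2 = 25*π/2.
  u² cross terms: 2·(2)·(5)·∫cos(5x)·sin(x) dx = 20·(0) = 0.
  So ∫_0^π u² dx = 2*π + 25*π/2 + 0 = 29*π/2.
  (u')² squared terms: (-10)²·∫sin(5x)² dx = 100·π/2 = 50*π;  (5)²·∫cos(x)² dx = 25·π/2 = 25*π/2.
  (u')² cross terms: 2·(-10)·(5)·∫sin(5x)·cos(x) dx = -100·(0) = 0.
  So ∫_0^π (u')² dx = 50*π + 25*π/2 + 0 = 125*π/2.
||u||_{H^1}^2 = (29*π/2) + (125*π/2) = 77*π.


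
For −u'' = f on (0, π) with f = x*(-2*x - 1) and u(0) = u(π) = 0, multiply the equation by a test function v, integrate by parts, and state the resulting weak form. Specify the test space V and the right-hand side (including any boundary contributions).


V = H^1_0(0, π) (so v(0) = v(π) = 0); weak form: ∫_0^π u'v' dx = ∫_0^π (x*(-2*x - 1)) v dx for all v ∈ V.

Multiply both sides by a test function v and integrate from 0 to π:
  ∫_0^π −u''(x) v(x) dx = ∫_0^π f(x) v(x) dx.
Integrate the LHS by parts once:
  ∫_0^π −u'' v dx = −[u'(x) v(x)]_0^π + ∫_0^π u'(x) v'(x) dx.
Thus ∫_0^π u'(x) v'(x) dx = ∫_0^π f(x) v(x) dx + [u'(x) v(x)]_0^π.
Choose V so that boundary terms are either known or forced to vanish.
u is Dirichlet: u(0) = u(π) = 0. Let V = H^1_0(0, π); then v(0) = v(π) = 0, and [u' v]_0^π = 0.
Weak formulation: find u (satisfying any essential BC) such that ∫_0^π u'(x) v'(x) dx = ∫_0^π f v dx for all v ∈ V.
Substituting f(x) = x*(-2*x - 1), the right-hand side is ∫_0^π (x*(-2*x - 1)) v dx.


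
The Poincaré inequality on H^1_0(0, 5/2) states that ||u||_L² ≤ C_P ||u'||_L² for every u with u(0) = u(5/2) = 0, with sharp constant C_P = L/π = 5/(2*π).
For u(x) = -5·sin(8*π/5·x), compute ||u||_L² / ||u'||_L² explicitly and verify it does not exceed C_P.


||u||_L² / ||u'||_L² = 5/(8*π) < C_P = 5/(2*π).

u(x) = -5·sin(8*π/5·x), so u'(x) = -8*π*cos(8*π*x/5).
Writing u(x) = A·sin(kπx/L) with A = -5 and k = 4, use ∫_0^L sin²(kπx/L) dx = L/2 and ∫_0^L cos²(kπx/L) dx = L/2.
u² = 25·sin²(8*π/5·x) and (u')² = 64*π^2·cos²(8*π/5·x), and each of sin², cos² integrates to L/2 = 5/4 over (0, 5/2).
∫_0^5/2 u² dx = 125/4, so ||u||_L² = 5*sqrt(5)/2.
∫_0^5/2 (u')² dx = 80*π^2, so ||u'||_L² = 4*sqrt(5)*π.
Ratio ||u||_L² / ||u'||_L² = 5/(8*π).
Sharp Poincaré constant on H^1_0(0, 5/2) is C_P = L/π = 5/(2*π), achieved by sin(2*π/5·x).
This is the k = 4 harmonic; the ratio L/(kπ) is strictly less than C_P = L/π, consistent with the sharp inequality ||u||_L² ≤ C_P ||u'||_L².


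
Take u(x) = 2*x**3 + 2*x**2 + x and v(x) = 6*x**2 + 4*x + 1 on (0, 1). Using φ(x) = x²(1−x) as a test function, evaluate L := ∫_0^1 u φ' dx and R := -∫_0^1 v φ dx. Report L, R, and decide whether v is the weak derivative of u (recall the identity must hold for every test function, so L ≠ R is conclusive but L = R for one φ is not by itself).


LHS = -29/60, RHS = -29/60. Yes, v = u' weakly.

u(x) = 2*x**3 + 2*x**2 + x, classical derivative u'(x) = 6*x**2 + 4*x + 1.
φ(x) = x²(1−x), so φ'(x) = x*(2 - 3*x).
Note φ(0) = φ(1) = 0, so the boundary term u·φ vanishes.
LHS = ∫_0^1 u(x) φ'(x) dx = ∫_0^1 (-6*x^5 - 2*x^4 + x^3 + 2*x^2) dx. Term by term:
  ∫_0^1 -6*x^5 dx = -1;  ∫_0^1 -2*x^4 dx = -2/5;  ∫_0^1 x^3 dx = 1/4;
  ∫_0^1 2*x^2 dx = 2/3.
Sum: -1 − 2/5 + 1/4 + 2/3 = -29/60.
So LHS = -29/60.
∫_0^1 v(x) φ(x) dx = ∫_0^1 (-6*x^5 + 2*x^4 + 3*x^3 + x^2) dx. Term by term:
  ∫_0^1 -6*x^5 dx = -1;  ∫_0^1 2*x^4 dx = 2/5;  ∫_0^1 3*x^3 dx = 3/4;
  ∫_0^1 x^2 dx = 1/3.
Sum: -1 + 2/5 + 3/4 + 1/3 = 29/60.
So RHS = -∫_0^1 v(x) φ(x) dx = -29/60.
LHS = RHS, so the identity holds for this test φ.
Moreover u is smooth here and v(x) = u'(x) = 6*x**2 + 4*x + 1 pointwise, so the identity holds for every test function. Hence v is the weak derivative of u.


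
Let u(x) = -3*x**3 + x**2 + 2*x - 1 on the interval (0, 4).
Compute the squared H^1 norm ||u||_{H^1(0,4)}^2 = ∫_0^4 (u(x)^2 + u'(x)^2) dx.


||u||_{H^1}^2 = 203372/7

The H^1 norm (squared) on an interval (0, L) is
  ||u||_{H^1}^2 = ∫_0^L u(x)^2 dx + ∫_0^L u'(x)^2 dx.
Compute u'(x) = -9*x**2 + 2*x + 2.
Then u(x)^2 = 9*x**6 - 6*x**5 - 11*x**4 + 10*x**3 + 2*x**2 - 4*x + 1 and u'(x)^2 = 81*x**4 - 36*x**3 - 32*x**2 + 8*x + 4.
Integrate each monomial from 0 to 4 using ∫_0^4 c·x^n dx = c·4^(n+1)/(n+1):
  ∫_0^4 u(x)^2 dx = ∫_0^4 (9*x^6 - 6*x^5 - 11*x^4 + 10*x^3 + 2*x^2 - 4*x + 1) dx. Term by term:
    ∫_0^4 9*x^6 dx = 147456/7;  ∫_0^4 -6*x^5 dx = -4096;  ∫_0^4 -11*x^4 dx = -11264/5;
    ∫_0^4 10*x^3 dx = 640;  ∫_0^4 2*x^2 dx = 128/3;  ∫_0^4 -4*x dx = -32;
    ∫_0^4 1 dx = 4.
  Sum: 147456/7 − 4096 − 11264/5 + 640 + 128/3 − 32 + 4 = 1613956/105.
  ∫_0^4 u'(x)^2 dx = ∫_0^4 (81*x^4 - 36*x^3 - 32*x^2 + 8*x + 4) dx. Term by term:
    ∫_0^4 81*x^4 dx = 82944/5;  ∫_0^4 -36*x^3 dx = -2304;  ∫_0^4 -32*x^2 dx = -2048/3;
    ∫_0^4 8*x dx = 64;  ∫_0^4 4 dx = 16.
  Sum: 82944/5 − 2304 − 2048/3 + 64 + 16 = 205232/15.
Adding: ||u||_{H^1}^2 = 1613956/105 + 205232/15 = 203372/7.


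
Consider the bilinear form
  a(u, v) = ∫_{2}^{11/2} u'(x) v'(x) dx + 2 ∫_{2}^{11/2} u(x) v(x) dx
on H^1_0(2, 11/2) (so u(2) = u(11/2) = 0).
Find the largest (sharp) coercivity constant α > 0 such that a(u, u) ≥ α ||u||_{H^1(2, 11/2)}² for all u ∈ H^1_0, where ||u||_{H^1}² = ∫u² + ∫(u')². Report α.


α = 1

Coercivity of a(·,·) on H^1_0(2, 11/2) means a(u, u) ≥ α ||u||_{H^1}² for every u ∈ H^1_0.
The interval has length L = 7/2, and Poincaré/coercivity depend only on L. Here a(u, u) = ∫(u')² + (2)·∫u².
Here c = 2 ≥ 1, so a(u,u) = ∫(u')² + c∫u² ≥ ∫(u')² + ∫u² = ||u||_{H^1}², i.e. α = 1 works. No larger α is possible: a(u,u) ≥ α||u||_{H^1}² means (1−α)∫(u')² ≥ (α−c)∫u², and for the modes u_n = sin(nπ(x−x₀)/L) (x₀ the left endpoint) one has ∫u_n²/∫(u_n')² = (L/(nπ))² → 0, so a(u_n,u_n)/||u_n||_{H^1}² → 1. Hence the optimal constant is α = 1.
Therefore α = 1.


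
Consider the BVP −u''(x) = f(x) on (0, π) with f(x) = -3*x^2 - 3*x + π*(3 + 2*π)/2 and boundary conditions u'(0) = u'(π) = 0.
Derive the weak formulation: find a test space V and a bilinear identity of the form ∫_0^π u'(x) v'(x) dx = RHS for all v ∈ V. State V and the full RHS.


V = H^1(0, π) (no boundary constraint on v; u is determined up to an additive constant); weak form: ∫_0^π u'v' dx = ∫_0^π (-3*x^2 - 3*x + π*(3 + 2*π)/2) v dx for all v ∈ V.

Multiply both sides by a test function v and integrate from 0 to π:
  ∫_0^π −u''(x) v(x) dx = ∫_0^π f(x) v(x) dx.
Integrate the LHS by parts once:
  ∫_0^π −u'' v dx = −[u'(x) v(x)]_0^π + ∫_0^π u'(x) v'(x) dx.
Thus ∫_0^π u'(x) v'(x) dx = ∫_0^π f(x) v(x) dx + [u'(x) v(x)]_0^π.
Choose V so that boundary terms are either known or forced to vanish.
u has homogeneous Neumann: u'(0) = u'(π) = 0. So [u' v]_0^π = 0·v(π) − 0·v(0) = 0 for any v; take V = H^1(0, π).
Weak formulation: find u (satisfying any essential BC) such that ∫_0^π u'(x) v'(x) dx = ∫_0^π f v dx for all v ∈ V (homogeneous Neumann, so boundary terms vanish).
Substituting f(x) = -3*x^2 - 3*x + π*(3 + 2*π)/2, the right-hand side is ∫_0^π (-3*x^2 - 3*x + π*(3 + 2*π)/2) v dx.
Compatibility check (pure Neumann): taking v ≡ 1 ∈ V gives 0 = ∫_0^π f dx + (0) − (0), i.e. ∫_0^π f dx must equal u'(0) − u'(π) = 0. Indeed ∫_0^π (-3*x^2 - 3*x + π*(3 + 2*π)/2) dx = 0, so the data are compatible. The solution is then unique only up to an additive constant (fix it e.g. by requiring ∫_0^π u dx = 0).


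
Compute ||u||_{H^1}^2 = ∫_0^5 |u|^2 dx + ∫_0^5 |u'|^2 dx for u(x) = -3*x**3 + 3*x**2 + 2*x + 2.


||u||_{H^1}^2 = 1817615/21

The H^1 norm (squared) on an interval (0, L) is
  ||u||_{H^1}^2 = ∫_0^L u(x)^2 dx + ∫_0^L u'(x)^2 dx.
Compute u'(x) = -9*x**2 + 6*x + 2.
Then u(x)^2 = 9*x**6 - 18*x**5 - 3*x**4 + 16*x**2 + 8*x + 4 and u'(x)^2 = 81*x**4 - 108*x**3 + 24*x + 4.
Integrate each monomial from 0 to 5 using ∫_0^5 c·x^n dx = c·5^(n+1)/(n+1):
  ∫_0^5 u(x)^2 dx = ∫_0^5 (9*x^6 - 18*x^5 - 3*x^4 + 16*x^2 + 8*x + 4) dx. Term by term:
    ∫_0^5 9*x^6 dx = 703125/7;  ∫_0^5 -18*x^5 dx = -46875;  ∫_0^5 -3*x^4 dx = -1875;
    ∫_0^5 16*x^2 dx = 2000/3;  ∫_0^5 8*x dx = 100;  ∫_0^5 4 dx = 20.
  Sum: 703125/7 − 46875 − 1875 + 2000/3 + 100 + 20 = 1102145/21.
  ∫_0^5 u'(x)^2 dx = ∫_0^5 (81*x^4 - 108*x^3 + 24*x + 4) dx. Term by term:
    ∫_0^5 81*x^4 dx = 50625;  ∫_0^5 -108*x^3 dx = -16875;  ∫_0^5 24*x dx = 300;
    ∫_0^5 4 dx = 20.
  Sum: 50625 − 16875 + 300 + 20 = 34070.
Adding: ||u||_{H^1}^2 = 1102145/21 + 34070 = 1817615/21.


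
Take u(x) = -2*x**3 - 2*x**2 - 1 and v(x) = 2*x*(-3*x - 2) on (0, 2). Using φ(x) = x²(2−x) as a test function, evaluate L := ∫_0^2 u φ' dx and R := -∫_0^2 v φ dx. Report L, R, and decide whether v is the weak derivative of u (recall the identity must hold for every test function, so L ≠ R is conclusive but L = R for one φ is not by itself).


LHS = 96/5, RHS = 96/5. Yes, v = u' weakly.

u(x) = -2*x**3 - 2*x**2 - 1, classical derivative u'(x) = -6*x**2 - 4*x.
φ(x) = x²(2−x), so φ'(x) = x*(4 - 3*x).
Note φ(0) = φ(2) = 0, so the boundary term u·φ vanishes.
LHS = ∫_0^2 u(x) φ'(x) dx = ∫_0^2 (6*x^5 - 2*x^4 - 8*x^3 + 3*x^2 - 4*x) dx. Term by term:
  ∫_0^2 6*x^5 dx = 64;  ∫_0^2 -2*x^4 dx = -64/5;  ∫_0^2 -8*x^3 dx = -32;
  ∫_0^2 3*x^2 dx = 8;  ∫_0^2 -4*x dx = -8.
Sum: 64 − 64/5 − 32 + 8 − 8 = 96/5.
So LHS = 96/5.
∫_0^2 v(x) φ(x) dx = ∫_0^2 (6*x^5 - 8*x^4 - 8*x^3) dx. Term by term:
  ∫_0^2 6*x^5 dx = 64;  ∫_0^2 -8*x^4 dx = -256/5;  ∫_0^2 -8*x^3 dx = -32.
Sum: 64 − 256/5 − 32 = -96/5.
So RHS = -∫_0^2 v(x) φ(x) dx = 96/5.
LHS = RHS, so the identity holds for this test φ.
Moreover u is smooth here and v(x) = u'(x) = -6*x**2 - 4*x pointwise, so the identity holds for every test function. Hence v is the weak derivative of u.


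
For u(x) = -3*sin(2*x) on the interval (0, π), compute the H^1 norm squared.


||u||_{H^1(0,π)}^2 = 45*π/2

u'(x) = -6*cos(2*x).
Expand u² and (u')² and integrate term by term on (0, π), using: for integers n ≥ 1, ∫_0^π sin²(nx) dx = ∫_0^π cos²(nx) dx = π/2; for n ≠ n', ∫_0^π sin(nx)sin(n'x) dx = ∫_0^π cos(nx)cos(n'x) dx = 0; and by product-to-sum, ∫_0^π sin(nx)cos(n'x) dx = ½∫_0^π [sin((n+n')x) + sin((n−n')x)] dx, which is 0 when n+n' is even and 2n/(n²−n'²) when n+n' is odd (it need not vanish on (0, π)).
  u² squared terms: (-3)²·∫sin(2x)² dx = 9·π/2 = 9*π/2.
  So ∫_0^π u² dx = 9*π/2.
  (u')² squared terms: (-6)²·∫cos(2x)² dx = 36·π/2 = 18*π.
  So ∫_0^π (u')² dx = 18*π.
||u||_{H^1}^2 = (9*π/2) + (18*π) = 45*π/2.


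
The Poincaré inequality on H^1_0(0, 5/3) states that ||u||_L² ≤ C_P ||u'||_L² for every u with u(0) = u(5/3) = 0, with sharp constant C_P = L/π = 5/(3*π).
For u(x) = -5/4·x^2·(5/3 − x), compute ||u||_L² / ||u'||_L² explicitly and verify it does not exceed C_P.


||u||_L² / ||u'||_L² = 5*sqrt(14)/42 < C_P = 5/(3*π).

u(x) = -5/4·x^2·(5/3 − x), so u'(x) = 5*x*(9*x - 10)/12.
u(x) = -5/4·x^2·(5/3 − x) vanishes at x = 0 and x = 5/3, so u ∈ H^1_0(0, 5/3). Differentiate via the product rule and integrate the resulting polynomials term by term.
  ∫_0^5/3 u² dx = ∫_0^5/3 (25*x^6/16 - 125*x^5/24 + 625*x^4/144) dx. Term by term:
    ∫_0^5/3 25*x^6/16 dx = 1953125/244944;  ∫_0^5/3 -125*x^5/24 dx = -1953125/104976;  ∫_0^5/3 625*x^4/144 dx = 390625/34992.
  Sum: 1953125/244944 − 1953125/104976 + 390625/34992 = 390625/734832.
  ∫_0^5/3 (u')² dx = ∫_0^5/3 (225*x^4/16 - 125*x^3/4 + 625*x^2/36) dx. Term by term:
    ∫_0^5/3 225*x^4/16 dx = 15625/432;  ∫_0^5/3 -125*x^3/4 dx = -78125/1296;  ∫_0^5/3 625*x^2/36 dx = 78125/2916.
  Sum: 15625/432 − 78125/1296 + 78125/2916 = 15625/5832.
∫_0^5/3 u² dx = 390625/734832, so ||u||_L² = 625*sqrt(7)/2268.
∫_0^5/3 (u')² dx = 15625/5832, so ||u'||_L² = 125*sqrt(2)/108.
Ratio ||u||_L² / ||u'||_L² = 5*sqrt(14)/42.
Sharp Poincaré constant on H^1_0(0, 5/3) is C_P = L/π = 5/(3*π), achieved by sin(3*π/5·x).
A polynomial bump cannot attain the sharp Poincaré constant (only the first sine eigenfunction does), so the ratio is strictly less than C_P, consistent with ||u||_L² ≤ C_P ||u'||_L².


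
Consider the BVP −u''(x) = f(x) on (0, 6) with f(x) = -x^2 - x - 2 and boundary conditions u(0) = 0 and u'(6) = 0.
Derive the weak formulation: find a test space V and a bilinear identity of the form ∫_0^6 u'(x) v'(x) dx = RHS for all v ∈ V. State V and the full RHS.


V = {v ∈ H^1(0, 6) : v(0) = 0} (test functions vanish at x = 0 where u is specified); weak form: ∫_0^6 u'v' dx = ∫_0^6 (-x^2 - x - 2) v dx for all v ∈ V.

Multiply both sides by a test function v and integrate from 0 to 6:
  ∫_0^6 −u''(x) v(x) dx = ∫_0^6 f(x) v(x) dx.
Integrate the LHS by parts once:
  ∫_0^6 −u'' v dx = −[u'(x) v(x)]_0^6 + ∫_0^6 u'(x) v'(x) dx.
Thus ∫_0^6 u'(x) v'(x) dx = ∫_0^6 f(x) v(x) dx + [u'(x) v(x)]_0^6.
Choose V so that boundary terms are either known or forced to vanish.
Mixed BC: u(0) = 0 (Dirichlet) and u'(6) = 0 (Neumann). Define V = {v ∈ H^1(0, 6) : v(0) = 0}. Then [u' v]_0^6 = u'(6)·v(6) − u'(0)·0 = 0.
Weak formulation: find u (satisfying any essential BC) such that ∫_0^6 u'(x) v'(x) dx = ∫_0^6 f v dx for all v ∈ V (Dirichlet at 0 absorbed into V; the Neumann datum at x = 6 is zero, so no boundary term remains).
Substituting f(x) = -x^2 - x - 2, the right-hand side is ∫_0^6 (-x^2 - x - 2) v dx.


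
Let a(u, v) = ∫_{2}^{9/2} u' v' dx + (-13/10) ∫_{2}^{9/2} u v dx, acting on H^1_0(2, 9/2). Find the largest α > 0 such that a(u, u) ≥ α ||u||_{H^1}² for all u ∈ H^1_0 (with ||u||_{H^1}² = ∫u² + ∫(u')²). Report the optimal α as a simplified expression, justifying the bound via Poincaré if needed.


α = (-65 + 8*π^2)/(2*(25 + 4*π^2))

Coercivity of a(·,·) on H^1_0(2, 9/2) means a(u, u) ≥ α ||u||_{H^1}² for every u ∈ H^1_0.
The interval has length L = 5/2, and Poincaré/coercivity depend only on L. Here a(u, u) = ∫(u')² + (-13/10)·∫u².
Here c = -13/10 < 0 with |c| < (π/L)² = 4*π^2/25, so coercivity still holds. The condition a(u,u) ≥ α||u||_{H^1}² reads (1−α)∫(u')² ≥ (α−c)∫u². Any admissible α is ≤ 1 (rapidly oscillating u have ∫u²/∫(u')² → 0), and α = 1 would force 0 ≥ (1−c)∫u², impossible since c < 1; so 1−α > 0. By the sharp Poincaré inequality on H^1_0 of an interval of length L, ∫(u')² ≥ (π/L)²∫u² with equality for the first sine mode sin(π(x−x₀)/L) (x₀ the left endpoint), so the inequality holds for all u iff (1−α)(π/L)² ≥ α − c, i.e. α ≤ ((π/L)² + c)/((π/L)² + 1) = (1 + c(L/π)²)/(1 + (L/π)²). (Direct route, valid since c ≤ 0: Poincaré gives c∫u² ≥ c(L/π)²∫(u')², so a(u,u) ≥ (1 + c(L/π)²)∫(u')², while ||u||_{H^1}² ≤ (1 + (L/π)²)∫(u')²; dividing yields the same α.) With (π/L)² = 4*π^2/25 and c = -13/10, the largest admissible constant is α = ((π/L)² + c)/((π/L)² + 1).
Simplifying, α = (-65 + 8*π^2)/(2*(25 + 4*π^2)).
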